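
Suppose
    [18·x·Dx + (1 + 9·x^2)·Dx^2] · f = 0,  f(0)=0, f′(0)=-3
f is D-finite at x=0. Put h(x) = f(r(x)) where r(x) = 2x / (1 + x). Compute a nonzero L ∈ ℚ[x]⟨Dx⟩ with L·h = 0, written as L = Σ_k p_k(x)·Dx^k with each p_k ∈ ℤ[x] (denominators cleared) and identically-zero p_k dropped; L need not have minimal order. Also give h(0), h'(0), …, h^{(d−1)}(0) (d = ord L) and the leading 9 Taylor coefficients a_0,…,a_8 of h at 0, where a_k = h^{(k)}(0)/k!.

L = (2 + 74·x)·Dx + (1 + 2·x + 37·x^2)·Dx^2  (order 2).
h: a_k = 0, -6, 6, 66, -210, -5646/5, 7062, 124158/7, -227010, …
ICs: h(0) = 0, h′(0) = -6.

f: a_k = 0, -3, 0, 9, 0, -243/5, 0, 2187/7, 0, …
Substitute x→r, Dx→(1/r')Dx; clear ⇒ L₀.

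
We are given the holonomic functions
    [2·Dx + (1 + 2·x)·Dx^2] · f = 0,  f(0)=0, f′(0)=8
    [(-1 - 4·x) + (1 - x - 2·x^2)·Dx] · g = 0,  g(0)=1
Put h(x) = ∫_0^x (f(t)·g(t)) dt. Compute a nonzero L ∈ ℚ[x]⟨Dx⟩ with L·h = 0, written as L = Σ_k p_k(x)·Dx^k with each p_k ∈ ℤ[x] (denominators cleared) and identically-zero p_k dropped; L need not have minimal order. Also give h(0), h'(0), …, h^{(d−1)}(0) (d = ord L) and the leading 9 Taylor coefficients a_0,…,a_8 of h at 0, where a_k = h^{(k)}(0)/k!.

f: a_k = 0, 8, -8, 32/3, -16, 128/5, -128/3, 512/7, -128, …
g: a_k = 1, 1, 3, 5, 11, 21, 43, 85, 171, …
h₀=f·g: eliminate ⇒ L₀, order ≤ 2·1.
∫: right-multiply L₀ by Dx.
L = (6 + 16·x)·Dx + (14·x + 20·x^2)·Dx^2 + (-1 - x + 4·x^2 + 4·x^3)·Dx^3  (order 3).
h: a_k = 0, 0, 4, 0, 20/3, 32/15, 224/15, 1024/105, 4208/105, …
ICs: h(0) = 0, h′(0) = 0, h′′(0) = 8.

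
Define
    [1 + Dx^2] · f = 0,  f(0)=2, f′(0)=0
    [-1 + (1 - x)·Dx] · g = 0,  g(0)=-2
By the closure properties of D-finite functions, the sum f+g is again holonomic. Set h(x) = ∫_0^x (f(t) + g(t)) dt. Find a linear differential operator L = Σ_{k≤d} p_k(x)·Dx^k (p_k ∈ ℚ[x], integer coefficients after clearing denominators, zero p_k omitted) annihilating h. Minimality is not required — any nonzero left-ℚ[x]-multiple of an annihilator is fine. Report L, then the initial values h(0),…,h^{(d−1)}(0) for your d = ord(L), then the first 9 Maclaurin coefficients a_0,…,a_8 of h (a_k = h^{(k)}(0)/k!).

f: a_k = 2, 0, -1, 0, 1/12, 0, -1/360, 0, 1/20160, …
g: a_k = -2, -2, -2, -2, -2, -2, -2, -2, -2, …
f+g: L₀ = lclm(L_f,L_g), ord ≤ 2+1.
h=∫h₀ ⇒ L = L₀·Dx.
L = (-7 + 2·x - x^2)·Dx + (3 - 5·x + 3·x^2 - x^3)·Dx^2 + (-7 + 2·x - x^2)·Dx^3 + (3 - 5·x + 3·x^2 - x^3)·Dx^4  (order 4).
h: a_k = 0, 0, -1, -1, -1/2, -23/60, -1/3, -103/360, -1/4, …
ICs: h(0) = 0, h′(0) = 0, h′′(0) = -2, h′′′(0) = -6.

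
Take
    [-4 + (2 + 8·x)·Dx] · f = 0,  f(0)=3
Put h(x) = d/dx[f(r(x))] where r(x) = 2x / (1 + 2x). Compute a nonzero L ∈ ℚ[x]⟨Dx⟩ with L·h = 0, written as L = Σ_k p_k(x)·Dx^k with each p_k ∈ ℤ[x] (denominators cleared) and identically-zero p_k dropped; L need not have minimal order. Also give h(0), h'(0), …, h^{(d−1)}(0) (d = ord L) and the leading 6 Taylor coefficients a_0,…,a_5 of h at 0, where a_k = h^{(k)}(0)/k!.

L = (-8 - 40·x) + (-1 - 12·x - 20·x^2)·Dx  (order 1).
h: a_k = 12, -96, 720, -5760, 48960, -433152, …
ICs: h(0) = 12.

f: a_k = 3, 6, -6, 12, -30, 84, …
f∘r: x↦r, Dx↦Dx/r' in L_f ⇒ L₀.
Differentiate: ansatz ord ≤ ord L₀ ⇒ L.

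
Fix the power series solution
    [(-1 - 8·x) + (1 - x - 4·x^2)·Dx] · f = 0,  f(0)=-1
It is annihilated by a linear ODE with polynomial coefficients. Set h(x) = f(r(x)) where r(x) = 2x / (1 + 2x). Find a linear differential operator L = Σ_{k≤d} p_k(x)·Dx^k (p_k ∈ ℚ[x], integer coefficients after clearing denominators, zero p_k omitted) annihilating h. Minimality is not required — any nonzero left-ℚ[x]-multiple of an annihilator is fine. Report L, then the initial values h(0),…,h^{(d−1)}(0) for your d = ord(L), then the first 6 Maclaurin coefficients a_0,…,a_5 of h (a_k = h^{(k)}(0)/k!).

L = (2 + 36·x) + (-1 - 4·x + 12·x^2 + 32·x^3)·Dx  (order 1).
h: a_k = -1, -2, -16, 0, -256, 512, …
ICs: h(0) = -1.

f: a_k = -1, -1, -5, -9, -29, -65, …
h₀=f(r): pull back L_f along r ⇒ L₀.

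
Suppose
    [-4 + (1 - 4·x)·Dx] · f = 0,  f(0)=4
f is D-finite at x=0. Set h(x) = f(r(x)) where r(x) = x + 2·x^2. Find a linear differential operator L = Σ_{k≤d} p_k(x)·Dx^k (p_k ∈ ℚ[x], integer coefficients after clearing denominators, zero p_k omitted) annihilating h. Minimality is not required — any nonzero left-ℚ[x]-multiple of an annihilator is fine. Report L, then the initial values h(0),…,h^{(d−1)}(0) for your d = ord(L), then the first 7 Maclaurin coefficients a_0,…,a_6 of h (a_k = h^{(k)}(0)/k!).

L = (4 + 16·x) + (-1 + 4·x + 8·x^2)·Dx  (order 1).
h: a_k = 4, 16, 96, 512, 2816, 15360, 83968, …
ICs: h(0) = 4.

f: a_k = 4, 16, 64, 256, 1024, 4096, 16384, …
L₀ from L_f via x↦r, Dx↦r'^{-1}Dx.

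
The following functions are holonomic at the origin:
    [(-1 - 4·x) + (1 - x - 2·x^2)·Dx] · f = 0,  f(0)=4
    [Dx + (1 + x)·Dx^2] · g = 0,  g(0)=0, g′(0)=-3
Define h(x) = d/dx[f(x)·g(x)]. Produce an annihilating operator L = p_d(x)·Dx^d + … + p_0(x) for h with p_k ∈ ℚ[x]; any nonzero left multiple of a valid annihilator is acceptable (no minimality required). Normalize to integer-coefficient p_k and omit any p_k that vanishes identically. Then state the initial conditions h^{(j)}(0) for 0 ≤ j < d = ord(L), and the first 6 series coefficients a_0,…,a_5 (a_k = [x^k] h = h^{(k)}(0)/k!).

f: a_k = 4, 4, 12, 20, 44, 84, …
g: a_k = 0, -3, 3/2, -1, 3/4, -3/5, …
f·g: L₀ = L_f ⊗_s L_g, ord ≤ 1·2.
Differentiate: ansatz ord ≤ ord L₀ ⇒ L.
L = (72 + 180·x + 144·x^2) + (13 + 93·x + 192·x^2 + 112·x^3)·Dx + (-5 - 8·x + 15·x^2 + 34·x^3 + 16·x^4)·Dx^2  (order 2).
h: a_k = -12, -12, -102, -172, -567, -5922/5, …
ICs: h(0) = -12, h′(0) = -12.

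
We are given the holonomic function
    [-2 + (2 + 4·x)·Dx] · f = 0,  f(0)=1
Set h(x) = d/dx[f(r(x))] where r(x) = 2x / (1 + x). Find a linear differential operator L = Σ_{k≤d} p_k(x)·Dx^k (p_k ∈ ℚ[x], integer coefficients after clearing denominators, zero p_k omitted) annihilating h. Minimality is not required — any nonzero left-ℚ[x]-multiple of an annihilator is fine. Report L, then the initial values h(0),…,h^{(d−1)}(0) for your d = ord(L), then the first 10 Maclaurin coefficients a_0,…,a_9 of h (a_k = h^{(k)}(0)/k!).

f: a_k = 1, 1, -1/2, 1/2, -5/8, 7/8, -21/16, 33/16, -429/128, 715/128, …
Substitute x→r, Dx→(1/r')Dx; clear ⇒ L₀.
Differentiate: ansatz ord ≤ ord L₀ ⇒ L.
L = (-4 - 10·x) + (-1 - 6·x - 5·x^2)·Dx  (order 1).
h: a_k = 2, -8, 30, -120, 510, -2256, 10234, -47200, 220230, -1036440, …
ICs: h(0) = 2.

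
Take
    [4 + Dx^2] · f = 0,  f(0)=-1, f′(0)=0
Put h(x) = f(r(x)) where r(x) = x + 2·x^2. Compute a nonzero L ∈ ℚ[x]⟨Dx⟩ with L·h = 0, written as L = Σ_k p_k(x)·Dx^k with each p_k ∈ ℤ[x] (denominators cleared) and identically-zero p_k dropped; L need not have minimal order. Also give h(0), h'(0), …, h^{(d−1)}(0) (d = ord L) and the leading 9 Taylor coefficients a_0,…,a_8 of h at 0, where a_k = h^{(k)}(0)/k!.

f: a_k = -1, 0, 2, 0, -2/3, 0, 4/45, 0, -2/315, …
Substitute x→r, Dx→(1/r')Dx; clear ⇒ L₀.
L = (4 + 48·x + 192·x^2 + 256·x^3) - 4·Dx + (1 + 4·x)·Dx^2  (order 2).
h: a_k = -1, 0, 2, 8, 22/3, -16/3, -716/45, -304/15, -1682/315, …
ICs: h(0) = -1, h′(0) = 0.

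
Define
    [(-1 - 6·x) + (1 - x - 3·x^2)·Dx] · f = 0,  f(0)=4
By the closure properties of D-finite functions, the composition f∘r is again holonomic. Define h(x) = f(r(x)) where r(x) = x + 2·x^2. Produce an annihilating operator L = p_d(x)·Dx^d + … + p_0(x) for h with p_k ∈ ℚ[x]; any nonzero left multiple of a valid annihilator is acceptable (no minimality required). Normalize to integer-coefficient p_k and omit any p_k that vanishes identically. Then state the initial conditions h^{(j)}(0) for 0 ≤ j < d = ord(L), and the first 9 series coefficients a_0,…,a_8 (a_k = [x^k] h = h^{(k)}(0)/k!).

f: a_k = 4, 4, 16, 28, 76, 160, 388, 868, 2032, …
h₀=f(r): pull back L_f along r ⇒ L₀.
L = (1 + 10·x + 36·x^2 + 48·x^3) + (-1 + x + 5·x^2 + 12·x^3 + 12·x^4)·Dx  (order 1).
h: a_k = 4, 4, 24, 92, 308, 1104, 4036, 14356, 51480, …
ICs: h(0) = 4.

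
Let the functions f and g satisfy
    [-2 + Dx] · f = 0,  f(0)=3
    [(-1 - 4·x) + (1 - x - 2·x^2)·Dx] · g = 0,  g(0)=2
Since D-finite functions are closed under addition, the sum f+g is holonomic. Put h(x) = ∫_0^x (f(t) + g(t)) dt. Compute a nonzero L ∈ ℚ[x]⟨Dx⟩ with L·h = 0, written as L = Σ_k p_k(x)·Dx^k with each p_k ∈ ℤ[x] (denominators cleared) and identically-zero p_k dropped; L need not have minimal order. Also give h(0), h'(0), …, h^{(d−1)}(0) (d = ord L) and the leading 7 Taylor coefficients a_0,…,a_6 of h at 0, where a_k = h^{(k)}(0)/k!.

L = (8 + 12·x + 72·x^2 + 32·x^3)·Dx + (-2 - 20·x - 36·x^2 + 16·x^3 + 16·x^4)·Dx^2 + (-1 + 7·x - 16·x^3 - 8·x^4)·Dx^3  (order 3).
h: a_k = 0, 5, 4, 4, 7/2, 24/5, 107/15, …
ICs: h(0) = 0, h′(0) = 5, h′′(0) = 8.

f: a_k = 3, 6, 6, 4, 2, 4/5, 4/15, …
g: a_k = 2, 2, 6, 10, 22, 42, 86, …
h₀=f+g: left-lcm gives L₀, ord ≤ 2.
h=∫h₀ ⇒ L = L₀·Dx.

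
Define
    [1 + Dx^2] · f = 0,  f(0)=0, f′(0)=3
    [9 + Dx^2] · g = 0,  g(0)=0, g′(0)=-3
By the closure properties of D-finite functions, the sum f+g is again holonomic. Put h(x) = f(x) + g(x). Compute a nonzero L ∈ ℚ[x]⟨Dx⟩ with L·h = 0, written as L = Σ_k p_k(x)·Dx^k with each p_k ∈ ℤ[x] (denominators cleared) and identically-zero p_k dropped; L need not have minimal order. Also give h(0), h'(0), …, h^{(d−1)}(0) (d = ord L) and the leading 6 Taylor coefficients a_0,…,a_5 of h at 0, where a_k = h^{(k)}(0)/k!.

L = 9 + 10·Dx^2 + Dx^4  (order 4).
h: a_k = 0, 0, 0, 4, 0, -2, …
ICs: h(0) = 0, h′(0) = 0, h′′(0) = 0, h′′′(0) = 24.

f: a_k = 0, 3, 0, -1/2, 0, 1/40, …
g: a_k = 0, -3, 0, 9/2, 0, -81/40, …
f+g: L₀ = lclm(L_f,L_g), ord ≤ 2+2.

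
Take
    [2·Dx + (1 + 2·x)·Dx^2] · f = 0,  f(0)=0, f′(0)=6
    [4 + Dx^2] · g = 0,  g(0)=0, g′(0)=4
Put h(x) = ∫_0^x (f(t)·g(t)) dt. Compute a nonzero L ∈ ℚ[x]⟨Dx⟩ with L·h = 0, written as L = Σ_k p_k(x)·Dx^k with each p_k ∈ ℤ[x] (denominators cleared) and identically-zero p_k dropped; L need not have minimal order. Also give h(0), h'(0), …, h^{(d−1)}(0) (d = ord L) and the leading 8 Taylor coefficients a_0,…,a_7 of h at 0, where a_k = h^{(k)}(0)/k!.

f: a_k = 0, 6, -6, 8, -12, 96/5, -32, 384/7, …
g: a_k = 0, 4, 0, -8/3, 0, 8/15, 0, -16/315, …
L₀ := L_f ⊗_s L_g (sym. prod.), ord ≤ 4.
Integrate: L := L₀·Dx.
L = (-48 + 192·x + 1216·x^2 + 2048·x^3 + 1024·x^4)·Dx + (32 + 320·x + 768·x^2 + 512·x^3)·Dx^2 + (160·x + 672·x^2 + 1024·x^3 + 512·x^4)·Dx^3 + (8 + 80·x + 192·x^2 + 128·x^3)·Dx^4 + (3 + 28·x + 92·x^2 + 128·x^3 + 64·x^4)·Dx^5  (order 5).
h: a_k = 0, 0, 0, 8, -6, 16/5, -16/3, 176/21, …
ICs: h(0) = 0, h′(0) = 0, h′′(0) = 0, h′′′(0) = 48, h′′′′(0) = -144.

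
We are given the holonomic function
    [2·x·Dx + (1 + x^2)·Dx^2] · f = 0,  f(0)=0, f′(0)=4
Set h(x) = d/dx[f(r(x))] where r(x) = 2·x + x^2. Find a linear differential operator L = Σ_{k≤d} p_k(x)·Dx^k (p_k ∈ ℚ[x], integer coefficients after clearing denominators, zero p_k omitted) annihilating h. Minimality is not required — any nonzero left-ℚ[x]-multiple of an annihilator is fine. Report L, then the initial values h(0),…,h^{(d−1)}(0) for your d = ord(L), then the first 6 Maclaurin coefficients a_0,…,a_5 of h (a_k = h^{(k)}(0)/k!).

f: a_k = 0, 4, 0, -4/3, 0, 4/5, …
L₀ from L_f via x↦r, Dx↦r'^{-1}Dx.
Differentiate: ansatz ord ≤ ord L₀ ⇒ L.
L = (-1 + 8·x + 16·x^2 + 12·x^3 + 3·x^4) + (1 + x + 4·x^2 + 8·x^3 + 5·x^4 + x^5)·Dx  (order 1).
h: a_k = 8, 8, -32, -64, 88, 376, …
ICs: h(0) = 8.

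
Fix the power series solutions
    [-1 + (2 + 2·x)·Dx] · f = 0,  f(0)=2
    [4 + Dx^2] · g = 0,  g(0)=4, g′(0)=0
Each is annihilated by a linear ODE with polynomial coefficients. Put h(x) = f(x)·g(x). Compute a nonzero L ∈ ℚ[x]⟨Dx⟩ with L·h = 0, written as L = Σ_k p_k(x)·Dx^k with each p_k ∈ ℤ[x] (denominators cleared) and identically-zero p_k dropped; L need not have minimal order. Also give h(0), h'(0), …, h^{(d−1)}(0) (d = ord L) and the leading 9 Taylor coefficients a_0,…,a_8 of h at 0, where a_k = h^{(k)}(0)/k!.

f: a_k = 2, 1, -1/4, 1/8, -5/64, 7/128, -21/512, 33/1024, -429/16384, …
g: a_k = 4, 0, -8, 0, 8/3, 0, -16/45, 0, 8/315, …
h₀=f·g: eliminate ⇒ L₀, order ≤ 1·2.
L = (19 + 32·x + 16·x^2) + (-4 - 4·x)·Dx + (4 + 8·x + 4·x^2)·Dx^2  (order 2).
h: a_k = 8, 4, -17, -15/2, 337/48, 181/96, -5281/5760, -3811/11520, 199649/1290240, …
ICs: h(0) = 8, h′(0) = 4.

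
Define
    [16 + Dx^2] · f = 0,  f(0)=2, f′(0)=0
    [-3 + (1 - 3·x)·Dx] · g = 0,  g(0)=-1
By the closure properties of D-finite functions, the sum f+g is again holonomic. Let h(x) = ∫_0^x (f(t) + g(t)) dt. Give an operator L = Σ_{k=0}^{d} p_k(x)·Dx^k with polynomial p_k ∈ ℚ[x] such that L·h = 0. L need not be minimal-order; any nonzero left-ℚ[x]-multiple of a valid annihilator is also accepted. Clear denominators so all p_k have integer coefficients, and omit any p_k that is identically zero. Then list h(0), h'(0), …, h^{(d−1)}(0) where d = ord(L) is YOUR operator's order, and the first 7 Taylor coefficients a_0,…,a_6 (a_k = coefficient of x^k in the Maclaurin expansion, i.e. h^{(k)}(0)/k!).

f: a_k = 2, 0, -16, 0, 64/3, 0, -512/45, …
g: a_k = -1, -3, -9, -27, -81, -243, -729, …
f+g: L₀ = lclm(L_f,L_g), ord ≤ 2+1.
h=∫₀ˣh₀: take L = L₀·Dx.
L = (-1680 + 2304·x - 3456·x^2)·Dx + (272 - 1584·x + 3456·x^2 - 3456·x^3)·Dx^2 + (-105 + 144·x - 216·x^2)·Dx^3 + (17 - 99·x + 216·x^2 - 216·x^3)·Dx^4  (order 4).
h: a_k = 0, 1, -3/2, -25/3, -27/4, -179/15, -81/2, …
ICs: h(0) = 0, h′(0) = 1, h′′(0) = -3, h′′′(0) = -50.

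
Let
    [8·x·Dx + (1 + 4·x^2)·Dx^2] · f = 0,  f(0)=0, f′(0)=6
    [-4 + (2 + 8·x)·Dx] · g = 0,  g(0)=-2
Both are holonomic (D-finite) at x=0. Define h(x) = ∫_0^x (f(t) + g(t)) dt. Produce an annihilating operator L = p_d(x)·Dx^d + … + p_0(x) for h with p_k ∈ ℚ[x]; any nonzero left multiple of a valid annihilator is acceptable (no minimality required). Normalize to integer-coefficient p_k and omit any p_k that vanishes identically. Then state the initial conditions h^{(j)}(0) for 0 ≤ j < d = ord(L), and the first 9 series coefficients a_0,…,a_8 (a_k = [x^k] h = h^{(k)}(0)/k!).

L = (-8 - 80·x + 96·x^2 + 192·x^3)·Dx^2 + (-10 - 32·x - 64·x^2 + 384·x^3 + 672·x^4)·Dx^3 + (-1 + 24·x^2 + 48·x^3 + 112·x^4 + 192·x^5)·Dx^4  (order 4).
h: a_k = 0, -2, 1, 4/3, -4, 4, -92/15, 24, -510/7, …
ICs: h(0) = 0, h′(0) = -2, h′′(0) = 2, h′′′(0) = 8.

f: a_k = 0, 6, 0, -8, 0, 96/5, 0, -384/7, 0, …
g: a_k = -2, -4, 4, -8, 20, -56, 168, -528, 1716, …
L₀ := lclm(L_f,L_g); ord L₀ ≤ 2+1.
∫: right-multiply L₀ by Dx.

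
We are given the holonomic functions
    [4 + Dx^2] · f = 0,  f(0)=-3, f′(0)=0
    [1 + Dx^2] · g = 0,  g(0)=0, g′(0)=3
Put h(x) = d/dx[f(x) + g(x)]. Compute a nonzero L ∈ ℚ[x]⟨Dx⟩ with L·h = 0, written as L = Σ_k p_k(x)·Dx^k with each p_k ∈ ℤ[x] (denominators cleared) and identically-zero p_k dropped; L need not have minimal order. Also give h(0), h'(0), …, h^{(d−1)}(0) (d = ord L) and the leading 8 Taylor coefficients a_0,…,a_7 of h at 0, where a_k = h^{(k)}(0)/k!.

L = 4 + 5·Dx^2 + Dx^4  (order 4).
h: a_k = 3, 12, -3/2, -8, 1/8, 8/5, -1/240, -16/105, …
ICs: h(0) = 3, h′(0) = 12, h′′(0) = -3, h′′′(0) = -48.

f: a_k = -3, 0, 6, 0, -2, 0, 4/15, 0, …
g: a_k = 0, 3, 0, -1/2, 0, 1/40, 0, -1/1680, …
L₀ := lclm(L_f,L_g); ord L₀ ≤ 2+2.
Derive L from L₀ (diff closure).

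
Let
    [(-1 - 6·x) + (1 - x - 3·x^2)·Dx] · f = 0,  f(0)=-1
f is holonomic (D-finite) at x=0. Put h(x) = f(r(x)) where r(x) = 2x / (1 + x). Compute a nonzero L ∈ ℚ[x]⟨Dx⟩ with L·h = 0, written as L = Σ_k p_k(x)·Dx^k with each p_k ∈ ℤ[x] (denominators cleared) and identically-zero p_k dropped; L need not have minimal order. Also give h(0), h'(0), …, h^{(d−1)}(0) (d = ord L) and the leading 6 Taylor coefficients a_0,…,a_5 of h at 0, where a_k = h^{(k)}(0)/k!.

f: a_k = -1, -1, -4, -7, -19, -40, …
Substitute x→r, Dx→(1/r')Dx; clear ⇒ L₀.
L = (2 + 26·x) + (-1 - x + 13·x^2 + 13·x^3)·Dx  (order 1).
h: a_k = -1, -2, -14, -26, -182, -338, …
ICs: h(0) = -1.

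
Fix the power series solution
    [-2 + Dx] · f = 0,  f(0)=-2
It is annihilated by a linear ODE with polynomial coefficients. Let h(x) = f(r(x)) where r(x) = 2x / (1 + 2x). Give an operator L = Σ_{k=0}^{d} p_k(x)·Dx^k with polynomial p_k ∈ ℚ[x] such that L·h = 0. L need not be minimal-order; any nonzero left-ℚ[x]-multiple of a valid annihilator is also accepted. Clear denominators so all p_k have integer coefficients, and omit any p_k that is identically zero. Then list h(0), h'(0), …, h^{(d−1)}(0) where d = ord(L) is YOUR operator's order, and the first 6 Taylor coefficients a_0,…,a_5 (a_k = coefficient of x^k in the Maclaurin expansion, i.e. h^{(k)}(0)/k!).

L = -4 + (1 + 4·x + 4·x^2)·Dx  (order 1).
h: a_k = -2, -8, 0, 32/3, -64/3, 128/5, …
ICs: h(0) = -2.

f: a_k = -2, -4, -4, -8/3, -4/3, -8/15, …
Change of var in L_f (x↦r) gives L₀.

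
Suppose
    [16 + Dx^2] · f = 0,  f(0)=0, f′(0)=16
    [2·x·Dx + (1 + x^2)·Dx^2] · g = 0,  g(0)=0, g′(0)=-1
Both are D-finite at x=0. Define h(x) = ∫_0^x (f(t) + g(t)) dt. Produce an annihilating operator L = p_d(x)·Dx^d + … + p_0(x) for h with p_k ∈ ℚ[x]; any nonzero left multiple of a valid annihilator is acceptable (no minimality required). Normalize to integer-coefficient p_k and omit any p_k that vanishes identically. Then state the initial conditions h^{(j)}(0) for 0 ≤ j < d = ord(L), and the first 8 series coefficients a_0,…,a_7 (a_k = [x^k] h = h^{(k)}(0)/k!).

f: a_k = 0, 16, 0, -128/3, 0, 512/15, 0, -4096/315, …
g: a_k = 0, -1, 0, 1/3, 0, -1/5, 0, 1/7, …
Weyl lclm of L_f,L_g ⇒ L₀ (ord ≤ 4).
Integrate: L := L₀·Dx.
L = (64·x + 704·x^3 + 256·x^5)·Dx^2 + (112 + 416·x^2 + 432·x^4 + 128·x^6)·Dx^3 + (4·x + 44·x^3 + 16·x^5)·Dx^4 + (7 + 26·x^2 + 27·x^4 + 8·x^6)·Dx^5  (order 5).
h: a_k = 0, 0, 15/2, 0, -127/12, 0, 509/90, 0, …
ICs: h(0) = 0, h′(0) = 0, h′′(0) = 15, h′′′(0) = 0, h′′′′(0) = -254.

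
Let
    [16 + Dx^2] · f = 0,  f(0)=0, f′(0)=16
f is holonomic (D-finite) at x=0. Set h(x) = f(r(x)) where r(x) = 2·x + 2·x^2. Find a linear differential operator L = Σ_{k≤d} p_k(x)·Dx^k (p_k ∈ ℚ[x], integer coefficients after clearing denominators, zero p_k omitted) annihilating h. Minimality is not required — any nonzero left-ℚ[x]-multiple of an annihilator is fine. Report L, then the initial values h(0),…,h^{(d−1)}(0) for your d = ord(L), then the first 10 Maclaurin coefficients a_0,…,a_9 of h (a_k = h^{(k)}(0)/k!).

f: a_k = 0, 16, 0, -128/3, 0, 512/15, 0, -4096/315, 0, 8192/2835, …
f∘r: x↦r, Dx↦Dx/r' in L_f ⇒ L₀.
L = (64 + 384·x + 768·x^2 + 512·x^3) - 2·Dx + (1 + 2·x)·Dx^2  (order 2).
h: a_k = 0, 32, 32, -1024/3, -1024, 1024/15, 5120, 2916352/315, -32768/45, -79413248/2835, …
ICs: h(0) = 0, h′(0) = 32.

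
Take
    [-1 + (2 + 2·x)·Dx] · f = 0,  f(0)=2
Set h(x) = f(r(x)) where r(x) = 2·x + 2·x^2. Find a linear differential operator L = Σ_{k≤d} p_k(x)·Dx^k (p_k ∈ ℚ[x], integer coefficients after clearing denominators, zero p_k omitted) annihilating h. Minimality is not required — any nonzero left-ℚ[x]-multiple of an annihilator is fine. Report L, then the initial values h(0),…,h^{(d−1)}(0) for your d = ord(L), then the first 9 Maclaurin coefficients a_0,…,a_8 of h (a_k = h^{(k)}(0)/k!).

L = (-1 - 2·x) + (1 + 2·x + 2·x^2)·Dx  (order 1).
h: a_k = 2, 2, 1, -1, 3/4, -1/4, -3/8, 7/8, -61/64, …
ICs: h(0) = 2.

f: a_k = 2, 1, -1/4, 1/8, -5/64, 7/128, -21/512, 33/1024, -429/16384, …
Substitute x→r, Dx→(1/r')Dx; clear ⇒ L₀.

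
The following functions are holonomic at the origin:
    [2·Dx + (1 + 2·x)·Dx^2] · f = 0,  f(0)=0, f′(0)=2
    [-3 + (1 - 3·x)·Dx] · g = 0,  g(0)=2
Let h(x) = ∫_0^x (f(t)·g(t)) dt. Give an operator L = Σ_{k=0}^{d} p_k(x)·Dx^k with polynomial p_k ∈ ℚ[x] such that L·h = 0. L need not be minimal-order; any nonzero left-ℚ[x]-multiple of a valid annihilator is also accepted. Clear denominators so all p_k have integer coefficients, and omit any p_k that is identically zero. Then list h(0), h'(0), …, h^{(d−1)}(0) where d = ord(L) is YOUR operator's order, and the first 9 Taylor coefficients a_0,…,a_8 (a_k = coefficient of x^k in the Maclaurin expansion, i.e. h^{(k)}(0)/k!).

L = 6·Dx + (4 + 18·x)·Dx^2 + (-1 + x + 6·x^2)·Dx^3  (order 3).
h: a_k = 0, 0, 2, 8/3, 22/3, 16, 632/15, 11056/105, 9834/35, …
ICs: h(0) = 0, h′(0) = 0, h′′(0) = 4.

f: a_k = 0, 2, -2, 8/3, -4, 32/5, -32/3, 128/7, -32, …
g: a_k = 2, 6, 18, 54, 162, 486, 1458, 4374, 13122, …
L₀ := L_f ⊗_s L_g (sym. prod.), ord ≤ 2.
h=∫₀ˣh₀: take L = L₀·Dx.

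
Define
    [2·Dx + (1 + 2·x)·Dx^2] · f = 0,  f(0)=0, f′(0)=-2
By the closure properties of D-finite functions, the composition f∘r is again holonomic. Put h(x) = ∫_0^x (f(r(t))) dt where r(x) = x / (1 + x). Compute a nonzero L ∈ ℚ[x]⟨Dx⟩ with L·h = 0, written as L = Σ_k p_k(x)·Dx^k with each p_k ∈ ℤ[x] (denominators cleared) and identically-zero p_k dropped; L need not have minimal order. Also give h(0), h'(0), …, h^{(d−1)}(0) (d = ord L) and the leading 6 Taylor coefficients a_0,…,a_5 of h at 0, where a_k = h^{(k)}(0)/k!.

f: a_k = 0, -2, 2, -8/3, 4, -32/5, …
Substitute x→r, Dx→(1/r')Dx; clear ⇒ L₀.
∫: right-multiply L₀ by Dx.
L = (4 + 6·x)·Dx^2 + (1 + 4·x + 3·x^2)·Dx^3  (order 3).
h: a_k = 0, 0, -1, 4/3, -13/6, 4, …
ICs: h(0) = 0, h′(0) = 0, h′′(0) = -2.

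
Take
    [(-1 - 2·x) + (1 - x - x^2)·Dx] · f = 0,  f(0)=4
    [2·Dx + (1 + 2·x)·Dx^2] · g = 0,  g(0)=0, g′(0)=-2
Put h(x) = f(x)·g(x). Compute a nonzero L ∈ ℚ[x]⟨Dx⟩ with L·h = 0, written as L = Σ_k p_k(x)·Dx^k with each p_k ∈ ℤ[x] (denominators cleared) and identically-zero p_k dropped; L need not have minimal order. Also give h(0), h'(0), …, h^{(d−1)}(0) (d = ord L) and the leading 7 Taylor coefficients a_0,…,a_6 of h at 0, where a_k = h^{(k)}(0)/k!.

f: a_k = 4, 4, 8, 12, 20, 32, 52, …
g: a_k = 0, -2, 2, -8/3, 4, -32/5, 32/3, …
Product ⇒ symmetric product L₀, ord ≤ 2.
L = (4 + 8·x) + (10·x + 10·x^2)·Dx + (-1 - x + 3·x^2 + 2·x^3)·Dx^2  (order 2).
h: a_k = 0, -8, 0, -56/3, -8/3, -704/15, -104/15, …
ICs: h(0) = 0, h′(0) = -8.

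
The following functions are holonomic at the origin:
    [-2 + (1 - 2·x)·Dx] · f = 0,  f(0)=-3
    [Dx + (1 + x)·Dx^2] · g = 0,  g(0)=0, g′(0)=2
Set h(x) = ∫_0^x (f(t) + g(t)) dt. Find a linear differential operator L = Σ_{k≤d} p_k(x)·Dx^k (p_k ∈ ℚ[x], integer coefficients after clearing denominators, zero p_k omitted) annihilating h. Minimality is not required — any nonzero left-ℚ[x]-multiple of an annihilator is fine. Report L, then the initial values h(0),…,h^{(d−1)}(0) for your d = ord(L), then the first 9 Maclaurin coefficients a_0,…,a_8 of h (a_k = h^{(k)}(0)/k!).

f: a_k = -3, -6, -12, -24, -48, -96, -192, -384, -768, …
g: a_k = 0, 2, -1, 2/3, -1/2, 2/5, -1/3, 2/7, -1/4, …
Weyl lclm of L_f,L_g ⇒ L₀ (ord ≤ 3).
h=∫₀ˣh₀: take L = L₀·Dx.
L = (32 + 8·x)·Dx^2 + (22 + 56·x + 16·x^2)·Dx^3 + (-5 + 3·x + 12·x^2 + 4·x^3)·Dx^4  (order 4).
h: a_k = 0, -3, -2, -13/3, -35/6, -97/10, -239/15, -577/21, -1343/28, …
ICs: h(0) = 0, h′(0) = -3, h′′(0) = -4, h′′′(0) = -26.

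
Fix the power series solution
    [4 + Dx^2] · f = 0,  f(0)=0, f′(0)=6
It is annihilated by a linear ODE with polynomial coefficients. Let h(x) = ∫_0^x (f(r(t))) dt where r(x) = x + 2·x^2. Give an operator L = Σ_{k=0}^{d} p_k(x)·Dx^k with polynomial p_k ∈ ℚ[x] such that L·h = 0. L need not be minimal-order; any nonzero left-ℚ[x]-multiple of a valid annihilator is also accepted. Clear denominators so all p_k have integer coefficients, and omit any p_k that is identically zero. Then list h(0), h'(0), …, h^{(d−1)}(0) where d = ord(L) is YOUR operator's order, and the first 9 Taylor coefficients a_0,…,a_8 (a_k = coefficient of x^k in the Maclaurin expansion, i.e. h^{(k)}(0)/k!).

f: a_k = 0, 6, 0, -4, 0, 4/5, 0, -8/105, 0, …
Change of var in L_f (x↦r) gives L₀.
Integrate: L := L₀·Dx.
L = (4 + 48·x + 192·x^2 + 256·x^3)·Dx - 4·Dx^2 + (1 + 4·x)·Dx^3  (order 3).
h: a_k = 0, 0, 3, 4, -1, -24/5, -118/15, -24/7, 419/105, …
ICs: h(0) = 0, h′(0) = 0, h′′(0) = 6.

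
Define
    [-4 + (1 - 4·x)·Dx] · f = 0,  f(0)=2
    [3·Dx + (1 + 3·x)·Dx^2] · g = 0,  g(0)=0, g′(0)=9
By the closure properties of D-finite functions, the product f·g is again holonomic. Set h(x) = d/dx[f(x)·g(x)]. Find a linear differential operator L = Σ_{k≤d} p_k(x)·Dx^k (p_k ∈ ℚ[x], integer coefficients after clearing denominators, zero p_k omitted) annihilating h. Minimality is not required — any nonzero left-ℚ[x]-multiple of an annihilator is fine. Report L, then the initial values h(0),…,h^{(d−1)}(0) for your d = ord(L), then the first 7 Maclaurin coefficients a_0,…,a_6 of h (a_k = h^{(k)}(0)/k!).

f: a_k = 2, 8, 32, 128, 512, 2048, 8192, …
g: a_k = 0, 9, -27/2, 27, -243/4, 729/5, -729/2, …
L₀ := L_f ⊗_s L_g (sym. prod.), ord ≤ 2.
h=h₀': d/dx-closure on L₀ ⇒ L.
L = 48 + (6 + 60·x)·Dx + (-1 + x + 12·x^2)·Dx^2  (order 2).
h: a_k = 18, 90, 702, 3258, 17748, 404082/5, 1951326/5, …
ICs: h(0) = 18, h′(0) = 90.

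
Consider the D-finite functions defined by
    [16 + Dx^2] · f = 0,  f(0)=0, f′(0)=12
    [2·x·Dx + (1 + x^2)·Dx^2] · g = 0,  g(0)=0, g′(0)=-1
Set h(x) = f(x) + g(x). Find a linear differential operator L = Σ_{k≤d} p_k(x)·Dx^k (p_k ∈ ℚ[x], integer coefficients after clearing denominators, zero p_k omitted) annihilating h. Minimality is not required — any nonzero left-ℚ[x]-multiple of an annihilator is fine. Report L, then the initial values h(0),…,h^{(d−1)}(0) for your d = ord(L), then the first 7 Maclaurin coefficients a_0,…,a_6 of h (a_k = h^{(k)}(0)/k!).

L = (64·x + 704·x^3 + 256·x^5)·Dx + (112 + 416·x^2 + 432·x^4 + 128·x^6)·Dx^2 + (4·x + 44·x^3 + 16·x^5)·Dx^3 + (7 + 26·x^2 + 27·x^4 + 8·x^6)·Dx^4  (order 4).
h: a_k = 0, 11, 0, -95/3, 0, 127/5, 0, …
ICs: h(0) = 0, h′(0) = 11, h′′(0) = 0, h′′′(0) = -190.

f: a_k = 0, 12, 0, -32, 0, 128/5, 0, …
g: a_k = 0, -1, 0, 1/3, 0, -1/5, 0, …
h₀=f+g: left-lcm gives L₀, ord ≤ 4.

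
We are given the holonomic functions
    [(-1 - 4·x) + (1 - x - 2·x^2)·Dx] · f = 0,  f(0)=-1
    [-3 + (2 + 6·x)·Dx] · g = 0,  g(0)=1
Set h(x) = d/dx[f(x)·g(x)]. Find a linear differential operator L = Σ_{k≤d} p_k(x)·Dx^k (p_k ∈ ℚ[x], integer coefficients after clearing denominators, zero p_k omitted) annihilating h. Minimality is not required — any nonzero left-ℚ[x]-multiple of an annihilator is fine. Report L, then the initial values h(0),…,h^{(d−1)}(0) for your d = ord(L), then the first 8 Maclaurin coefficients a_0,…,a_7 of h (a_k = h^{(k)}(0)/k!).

L = (27 + 282·x + 663·x^2 + 660·x^3 + 540·x^4) + (-10 - 42·x - 30·x^2 + 98·x^3 + 312·x^4 + 216·x^5)·Dx  (order 1).
h: a_k = -5/2, -27/4, -483/16, -1747/32, -51735/256, -162093/512, -2420495/2048, -6175875/4096, …
ICs: h(0) = -5/2.

f: a_k = -1, -1, -3, -5, -11, -21, -43, -85, …
g: a_k = 1, 3/2, -9/8, 27/16, -405/128, 1701/256, -15309/1024, 72171/2048, …
Product ⇒ symmetric product L₀, ord ≤ 1.
Derive L from L₀ (diff closure).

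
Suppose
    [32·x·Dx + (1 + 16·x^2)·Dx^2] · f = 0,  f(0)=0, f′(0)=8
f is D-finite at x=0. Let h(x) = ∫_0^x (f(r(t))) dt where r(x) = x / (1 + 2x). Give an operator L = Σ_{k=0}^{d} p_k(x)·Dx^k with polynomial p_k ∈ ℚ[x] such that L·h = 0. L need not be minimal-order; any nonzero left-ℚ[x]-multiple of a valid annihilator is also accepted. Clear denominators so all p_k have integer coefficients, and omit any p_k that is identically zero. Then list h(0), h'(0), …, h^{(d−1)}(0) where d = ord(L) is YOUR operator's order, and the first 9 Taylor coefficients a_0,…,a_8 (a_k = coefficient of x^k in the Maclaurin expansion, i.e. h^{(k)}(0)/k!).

f: a_k = 0, 8, 0, -128/3, 0, 2048/5, 0, -32768/7, 0, …
h₀=f(r): pull back L_f along r ⇒ L₀.
h=∫₀ˣh₀: take L = L₀·Dx.
L = (4 + 40·x)·Dx^2 + (1 + 4·x + 20·x^2)·Dx^3  (order 3).
h: a_k = 0, 0, 4, -16/3, -8/3, 192/5, -1216/15, -2816/21, 8896/7, …
ICs: h(0) = 0, h′(0) = 0, h′′(0) = 8.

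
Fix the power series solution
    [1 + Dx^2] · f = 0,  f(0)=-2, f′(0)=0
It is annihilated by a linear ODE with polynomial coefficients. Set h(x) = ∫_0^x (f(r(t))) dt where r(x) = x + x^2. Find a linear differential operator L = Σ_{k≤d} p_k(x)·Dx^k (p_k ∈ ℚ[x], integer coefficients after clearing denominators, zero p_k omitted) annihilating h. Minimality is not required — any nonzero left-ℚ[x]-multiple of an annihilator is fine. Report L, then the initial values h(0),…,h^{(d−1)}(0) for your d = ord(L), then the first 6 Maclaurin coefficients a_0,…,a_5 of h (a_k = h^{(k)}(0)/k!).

f: a_k = -2, 0, 1, 0, -1/12, 0, …
Substitute x→r, Dx→(1/r')Dx; clear ⇒ L₀.
∫: right-multiply L₀ by Dx.
L = (1 + 6·x + 12·x^2 + 8·x^3)·Dx - 2·Dx^2 + (1 + 2·x)·Dx^3  (order 3).
h: a_k = 0, -2, 0, 1/3, 1/2, 11/60, …
ICs: h(0) = 0, h′(0) = -2, h′′(0) = 0.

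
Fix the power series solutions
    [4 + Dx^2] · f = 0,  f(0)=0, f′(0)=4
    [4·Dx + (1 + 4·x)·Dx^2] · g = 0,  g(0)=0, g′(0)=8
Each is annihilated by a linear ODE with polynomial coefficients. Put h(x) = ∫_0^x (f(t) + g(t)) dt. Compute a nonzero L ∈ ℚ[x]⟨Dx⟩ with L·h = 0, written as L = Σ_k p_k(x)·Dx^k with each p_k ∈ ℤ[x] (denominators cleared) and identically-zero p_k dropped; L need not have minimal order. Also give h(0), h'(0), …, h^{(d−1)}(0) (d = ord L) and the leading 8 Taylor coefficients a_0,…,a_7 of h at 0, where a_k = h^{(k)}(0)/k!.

L = (400 + 128·x + 256·x^2)·Dx^2 + (36 + 176·x + 192·x^2 + 256·x^3)·Dx^3 + (100 + 32·x + 64·x^2)·Dx^4 + (9 + 44·x + 48·x^2 + 64·x^3)·Dx^5  (order 5).
h: a_k = 0, 0, 6, -16/3, 10, -128/5, 3076/45, -4096/21, …
ICs: h(0) = 0, h′(0) = 0, h′′(0) = 12, h′′′(0) = -32, h′′′′(0) = 240.

f: a_k = 0, 4, 0, -8/3, 0, 8/15, 0, -16/315, …
g: a_k = 0, 8, -16, 128/3, -128, 2048/5, -4096/3, 32768/7, …
L₀ := lclm(L_f,L_g); ord L₀ ≤ 2+2.
∫: right-multiply L₀ by Dx.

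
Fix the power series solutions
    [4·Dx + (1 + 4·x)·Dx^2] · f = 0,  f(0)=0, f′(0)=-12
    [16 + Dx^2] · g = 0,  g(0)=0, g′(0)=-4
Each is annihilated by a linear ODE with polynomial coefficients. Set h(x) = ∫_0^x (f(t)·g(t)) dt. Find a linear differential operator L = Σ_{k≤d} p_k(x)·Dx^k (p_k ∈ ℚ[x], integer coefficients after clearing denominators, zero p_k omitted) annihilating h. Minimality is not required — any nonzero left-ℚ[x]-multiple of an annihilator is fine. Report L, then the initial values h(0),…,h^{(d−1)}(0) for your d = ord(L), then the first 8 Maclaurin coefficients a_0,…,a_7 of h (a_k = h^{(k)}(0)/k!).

f: a_k = 0, -12, 24, -64, 192, -3072/5, 2048, -49152/7, …
g: a_k = 0, -4, 0, 32/3, 0, -128/15, 0, 1024/315, …
Sym-product of L_f,L_g gives L₀ (≤ ord 4).
h=∫₀ˣh₀: take L = L₀·Dx.
L = (-768 + 6144·x + 77824·x^2 + 262144·x^3 + 262144·x^4)·Dx + (256 + 5120·x + 24576·x^2 + 32768·x^3)·Dx^2 + (1280·x + 10752·x^2 + 32768·x^3 + 32768·x^4)·Dx^3 + (16 + 320·x + 1536·x^2 + 2048·x^3)·Dx^4 + (3 + 56·x + 368·x^2 + 1024·x^3 + 1024·x^4)·Dx^5  (order 5).
h: a_k = 0, 0, 0, 16, -24, 128/5, -256/3, 5632/21, …
ICs: h(0) = 0, h′(0) = 0, h′′(0) = 0, h′′′(0) = 96, h′′′′(0) = -576.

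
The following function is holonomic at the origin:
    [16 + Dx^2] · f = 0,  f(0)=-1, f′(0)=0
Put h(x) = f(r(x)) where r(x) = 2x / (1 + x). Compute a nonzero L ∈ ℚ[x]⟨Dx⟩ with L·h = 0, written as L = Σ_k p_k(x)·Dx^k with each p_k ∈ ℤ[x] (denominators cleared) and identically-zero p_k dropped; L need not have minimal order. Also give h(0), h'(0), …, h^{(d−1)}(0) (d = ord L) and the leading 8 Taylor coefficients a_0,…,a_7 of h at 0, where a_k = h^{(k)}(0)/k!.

f: a_k = -1, 0, 8, 0, -32/3, 0, 256/45, 0, …
Change of var in L_f (x↦r) gives L₀.
L = 64 + (2 + 6·x + 6·x^2 + 2·x^3)·Dx + (1 + 4·x + 6·x^2 + 4·x^3 + x^4)·Dx^2  (order 2).
h: a_k = -1, 0, 32, -64, -224/3, 1664/3, -53216/45, 5184/5, …
ICs: h(0) = -1, h′(0) = 0.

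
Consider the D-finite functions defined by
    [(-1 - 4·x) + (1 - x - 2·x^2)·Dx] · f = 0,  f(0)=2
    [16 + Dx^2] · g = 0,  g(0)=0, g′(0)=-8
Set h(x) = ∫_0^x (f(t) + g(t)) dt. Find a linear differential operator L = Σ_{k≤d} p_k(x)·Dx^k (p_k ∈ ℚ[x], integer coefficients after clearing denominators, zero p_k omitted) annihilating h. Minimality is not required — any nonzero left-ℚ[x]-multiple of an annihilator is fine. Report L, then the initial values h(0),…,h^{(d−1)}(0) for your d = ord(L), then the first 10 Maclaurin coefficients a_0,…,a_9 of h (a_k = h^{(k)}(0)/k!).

L = (368 + 1408·x - 256·x^2 + 512·x^3 + 2560·x^4 + 2048·x^5)·Dx + (-176 + 336·x + 384·x^2 - 1024·x^3 - 384·x^4 + 1536·x^5 + 1024·x^6)·Dx^2 + (23 + 88·x - 16·x^2 + 32·x^3 + 160·x^4 + 128·x^5)·Dx^3 + (-11 + 21·x + 24·x^2 - 64·x^3 - 24·x^4 + 96·x^5 + 64·x^6)·Dx^4  (order 4).
h: a_k = 0, 2, -3, 2, 47/6, 22/5, 187/45, 86/7, 27799/1260, 38, …
ICs: h(0) = 0, h′(0) = 2, h′′(0) = -6, h′′′(0) = 12.

f: a_k = 2, 2, 6, 10, 22, 42, 86, 170, 342, 682, …
g: a_k = 0, -8, 0, 64/3, 0, -256/15, 0, 2048/315, 0, -4096/2835, …
L₀ := lclm(L_f,L_g); ord L₀ ≤ 1+2.
h=∫₀ˣh₀: take L = L₀·Dx.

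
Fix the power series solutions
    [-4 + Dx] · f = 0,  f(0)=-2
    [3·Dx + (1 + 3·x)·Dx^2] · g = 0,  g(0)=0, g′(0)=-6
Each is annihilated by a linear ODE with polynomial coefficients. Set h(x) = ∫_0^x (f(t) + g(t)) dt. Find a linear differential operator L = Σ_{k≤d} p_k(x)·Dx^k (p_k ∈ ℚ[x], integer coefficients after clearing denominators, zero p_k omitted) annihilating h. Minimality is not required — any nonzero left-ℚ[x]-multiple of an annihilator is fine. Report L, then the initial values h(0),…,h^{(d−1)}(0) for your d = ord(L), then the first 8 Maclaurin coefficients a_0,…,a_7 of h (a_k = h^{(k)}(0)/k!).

L = (-120 - 144·x)·Dx^2 + (2 - 96·x - 144·x^2)·Dx^3 + (7 + 33·x + 36·x^2)·Dx^4  (order 4).
h: a_k = 0, -2, -7, -7/3, -59/6, 23/6, -857/45, 1489/45, …
ICs: h(0) = 0, h′(0) = -2, h′′(0) = -14, h′′′(0) = -14.

f: a_k = -2, -8, -16, -64/3, -64/3, -256/15, -512/45, -2048/315, …
g: a_k = 0, -6, 9, -18, 81/2, -486/5, 243, -4374/7, …
Sum ⇒ L₀ = lclm(L_f,L_g) in ℚ(x)⟨Dx⟩.
h=∫₀ˣh₀: take L = L₀·Dx.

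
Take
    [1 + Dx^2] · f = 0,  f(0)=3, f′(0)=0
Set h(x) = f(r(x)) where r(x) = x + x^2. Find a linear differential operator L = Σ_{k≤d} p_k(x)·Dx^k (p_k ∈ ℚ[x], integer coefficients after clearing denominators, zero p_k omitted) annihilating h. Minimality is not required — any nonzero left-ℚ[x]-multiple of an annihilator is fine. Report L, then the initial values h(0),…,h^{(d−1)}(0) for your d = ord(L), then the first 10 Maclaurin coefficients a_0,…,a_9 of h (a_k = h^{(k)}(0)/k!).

L = (1 + 6·x + 12·x^2 + 8·x^3) - 2·Dx + (1 + 2·x)·Dx^2  (order 2).
h: a_k = 3, 0, -3/2, -3, -11/8, 1/2, 179/240, 19/40, 841/13440, -139/1680, …
ICs: h(0) = 3, h′(0) = 0.

f: a_k = 3, 0, -3/2, 0, 1/8, 0, -1/240, 0, 1/13440, 0, …
Change of var in L_f (x↦r) gives L₀.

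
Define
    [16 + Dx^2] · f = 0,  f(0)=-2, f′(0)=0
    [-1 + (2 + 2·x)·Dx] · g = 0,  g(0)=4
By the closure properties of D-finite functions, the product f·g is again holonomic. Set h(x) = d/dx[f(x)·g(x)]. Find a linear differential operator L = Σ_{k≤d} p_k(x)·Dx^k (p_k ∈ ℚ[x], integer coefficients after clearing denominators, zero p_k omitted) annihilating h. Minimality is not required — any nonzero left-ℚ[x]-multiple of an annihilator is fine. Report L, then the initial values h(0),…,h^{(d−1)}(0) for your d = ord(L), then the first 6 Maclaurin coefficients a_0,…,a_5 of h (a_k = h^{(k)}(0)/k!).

L = (4733 + 17664·x + 25216·x^2 + 16384·x^3 + 4096·x^4) + (-244 - 756·x - 768·x^2 - 256·x^3)·Dx + (268 + 1048·x + 1548·x^2 + 1024·x^3 + 256·x^4)·Dx^2  (order 2).
h: a_k = -4, 130, 189/2, -4465/12, -18665/96, 310129/960, …
ICs: h(0) = -4, h′(0) = 130.

f: a_k = -2, 0, 16, 0, -64/3, 0, …
g: a_k = 4, 2, -1/2, 1/4, -5/32, 7/64, …
L₀ := L_f ⊗_s L_g (sym. prod.), ord ≤ 2.
h₀' ⇒ L via d/dx closure of L₀.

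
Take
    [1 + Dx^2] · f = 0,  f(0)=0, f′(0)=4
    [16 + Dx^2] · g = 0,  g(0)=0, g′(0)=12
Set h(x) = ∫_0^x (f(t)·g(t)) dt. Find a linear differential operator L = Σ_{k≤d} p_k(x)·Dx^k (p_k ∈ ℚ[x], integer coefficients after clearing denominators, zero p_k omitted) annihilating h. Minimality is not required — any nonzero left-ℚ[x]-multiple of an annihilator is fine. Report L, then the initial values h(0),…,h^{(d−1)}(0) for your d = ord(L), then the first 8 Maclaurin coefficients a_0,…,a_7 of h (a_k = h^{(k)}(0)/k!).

f: a_k = 0, 4, 0, -2/3, 0, 1/30, 0, -1/1260, …
g: a_k = 0, 12, 0, -32, 0, 128/5, 0, -1024/105, …
h₀=f·g: eliminate ⇒ L₀, order ≤ 2·2.
h=∫₀ˣh₀: take L = L₀·Dx.
L = 225·Dx + 34·Dx^3 + Dx^5  (order 5).
h: a_k = 0, 0, 0, 16, 0, -136/5, 0, 266/15, …
ICs: h(0) = 0, h′(0) = 0, h′′(0) = 0, h′′′(0) = 96, h′′′′(0) = 0.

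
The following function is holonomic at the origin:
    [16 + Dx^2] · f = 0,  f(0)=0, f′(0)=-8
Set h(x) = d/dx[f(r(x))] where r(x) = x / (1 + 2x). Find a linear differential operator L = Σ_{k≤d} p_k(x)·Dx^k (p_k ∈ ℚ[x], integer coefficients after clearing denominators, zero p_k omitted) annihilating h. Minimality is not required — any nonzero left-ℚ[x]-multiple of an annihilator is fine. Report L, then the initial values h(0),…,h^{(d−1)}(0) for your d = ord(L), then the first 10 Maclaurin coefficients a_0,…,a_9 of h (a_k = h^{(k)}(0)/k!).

L = (40 + 96·x + 96·x^2) + (12 + 72·x + 144·x^2 + 96·x^3)·Dx + (1 + 8·x + 24·x^2 + 32·x^3 + 16·x^4)·Dx^2  (order 2).
h: a_k = -8, 32, -32, -256, 5504/3, -7680, 1131008/45, -3104768/45, 50444288/315, -18735104/63, …
ICs: h(0) = -8, h′(0) = 32.

f: a_k = 0, -8, 0, 64/3, 0, -256/15, 0, 2048/315, 0, -4096/2835, …
L₀ from L_f via x↦r, Dx↦r'^{-1}Dx.
Differentiate: ansatz ord ≤ ord L₀ ⇒ L.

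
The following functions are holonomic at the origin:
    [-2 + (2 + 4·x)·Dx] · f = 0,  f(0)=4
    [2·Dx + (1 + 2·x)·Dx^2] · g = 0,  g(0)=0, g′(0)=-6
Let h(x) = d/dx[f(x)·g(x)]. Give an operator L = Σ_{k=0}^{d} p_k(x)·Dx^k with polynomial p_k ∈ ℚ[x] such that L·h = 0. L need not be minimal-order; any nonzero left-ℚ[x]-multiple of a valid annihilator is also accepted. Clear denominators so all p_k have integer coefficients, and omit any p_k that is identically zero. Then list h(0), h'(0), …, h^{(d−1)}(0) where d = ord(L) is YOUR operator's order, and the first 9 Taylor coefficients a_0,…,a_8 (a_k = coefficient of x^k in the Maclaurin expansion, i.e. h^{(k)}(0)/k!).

f: a_k = 4, 4, -2, 2, -5/2, 7/2, -21/4, 33/4, -429/32, …
g: a_k = 0, -6, 6, -8, 12, -96/5, 32, -384/7, 96, …
f·g: L₀ = L_f ⊗_s L_g, ord ≤ 1·2.
h₀' ⇒ L via d/dx closure of L₀.
L = 1 + (4 + 8·x)·Dx + (1 + 4·x + 4·x^2)·Dx^2  (order 2).
h: a_k = -24, 0, 12, -32, 71, -744/5, 3043/10, -21512/35, 138081/112, …
ICs: h(0) = -24, h′(0) = 0.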